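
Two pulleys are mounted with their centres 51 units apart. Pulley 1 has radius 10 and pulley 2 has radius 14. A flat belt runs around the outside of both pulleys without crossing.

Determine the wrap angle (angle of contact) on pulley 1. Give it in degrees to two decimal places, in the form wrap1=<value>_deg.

open belt: β = asin((r2−r1)/C) = asin(4/51) = 4.4984°
wrap1 = π − 2β = 171.0032°
wrap2 = π + 2β = 188.9968°

wrap1=171.00_deg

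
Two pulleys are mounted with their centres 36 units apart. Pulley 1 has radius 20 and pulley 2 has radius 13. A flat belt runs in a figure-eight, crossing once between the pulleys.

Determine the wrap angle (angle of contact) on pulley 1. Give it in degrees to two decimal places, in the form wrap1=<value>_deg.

wrap1=312.89_deg

crossed belt: β = asin((r1+r2)/C) = asin(33/36) = 66.4435°
wrap1 = wrap2 = π + 2β = 312.8871°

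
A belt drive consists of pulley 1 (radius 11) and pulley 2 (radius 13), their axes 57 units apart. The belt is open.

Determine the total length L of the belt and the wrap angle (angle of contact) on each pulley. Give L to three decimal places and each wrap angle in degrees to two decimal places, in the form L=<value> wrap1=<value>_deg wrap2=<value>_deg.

L=189.468 wrap1=175.98_deg wrap2=184.02_deg

open belt: β = asin((r2−r1)/C) = asin(2/57) = 2.0108°
wrap1 = π − 2β = 175.9784°
wrap2 = π + 2β = 184.0216°
tangent length = C·cosβ = 56.9649
L = r1·wrap1 + r2·wrap2 + 2·C·cosβ = 11·3.0714 + 13·3.2118 + 2·56.9649 = 189.4684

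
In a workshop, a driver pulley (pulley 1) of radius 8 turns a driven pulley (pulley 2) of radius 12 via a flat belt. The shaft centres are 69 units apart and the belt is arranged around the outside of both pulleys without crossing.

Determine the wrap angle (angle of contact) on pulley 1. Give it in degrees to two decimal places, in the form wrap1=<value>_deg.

open belt: β = asin((r2−r1)/C) = asin(4/69) = 3.3234°
wrap1 = π − 2β = 173.3533°
wrap2 = π + 2β = 186.6467°

wrap1=173.35_deg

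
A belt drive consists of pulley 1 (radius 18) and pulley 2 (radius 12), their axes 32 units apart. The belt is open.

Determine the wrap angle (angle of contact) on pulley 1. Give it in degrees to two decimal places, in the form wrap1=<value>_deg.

open belt: β = asin((r2−r1)/C) = asin(-6/32) = -10.8069°
wrap1 = π − 2β = 201.6138°
wrap2 = π + 2β = 158.3862°

wrap1=201.61_deg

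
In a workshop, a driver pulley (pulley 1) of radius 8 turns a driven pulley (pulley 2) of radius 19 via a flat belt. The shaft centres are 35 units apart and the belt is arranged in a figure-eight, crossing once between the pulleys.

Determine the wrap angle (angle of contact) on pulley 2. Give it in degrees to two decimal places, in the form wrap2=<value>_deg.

crossed belt: β = asin((r1+r2)/C) = asin(27/35) = 50.4823°
wrap1 = wrap2 = π + 2β = 280.9647°

wrap2=280.96_deg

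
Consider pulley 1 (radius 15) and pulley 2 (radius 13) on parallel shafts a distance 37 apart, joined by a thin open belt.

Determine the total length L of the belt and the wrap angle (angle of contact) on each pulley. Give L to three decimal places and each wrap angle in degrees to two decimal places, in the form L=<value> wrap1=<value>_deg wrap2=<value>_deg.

L=162.073 wrap1=186.20_deg wrap2=173.80_deg

open belt: β = asin((r2−r1)/C) = asin(-2/37) = -3.0986°
wrap1 = π − 2β = 186.1972°
wrap2 = π + 2β = 173.8028°
tangent length = C·cosβ = 36.9459
L = r1·wrap1 + r2·wrap2 + 2·C·cosβ = 15·3.2498 + 13·3.0334 + 2·36.9459 = 162.0727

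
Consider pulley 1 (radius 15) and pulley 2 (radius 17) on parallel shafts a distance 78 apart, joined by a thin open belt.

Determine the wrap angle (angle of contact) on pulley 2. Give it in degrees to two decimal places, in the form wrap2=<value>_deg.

wrap2=182.94_deg

open belt: β = asin((r2−r1)/C) = asin(2/78) = 1.4693°
wrap1 = π − 2β = 177.0614°
wrap2 = π + 2β = 182.9386°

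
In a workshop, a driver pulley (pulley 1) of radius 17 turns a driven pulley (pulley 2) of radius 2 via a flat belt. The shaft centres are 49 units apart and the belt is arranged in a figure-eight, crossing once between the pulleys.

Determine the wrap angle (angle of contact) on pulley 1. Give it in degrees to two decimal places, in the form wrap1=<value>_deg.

wrap1=225.63_deg

crossed belt: β = asin((r1+r2)/C) = asin(19/49) = 22.8149°
wrap1 = wrap2 = π + 2β = 225.6298°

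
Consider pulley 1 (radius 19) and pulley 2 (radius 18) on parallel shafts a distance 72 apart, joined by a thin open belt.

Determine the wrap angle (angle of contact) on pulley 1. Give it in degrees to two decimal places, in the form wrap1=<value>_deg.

wrap1=181.59_deg

open belt: β = asin((r2−r1)/C) = asin(-1/72) = -0.7958°
wrap1 = π − 2β = 181.5916°
wrap2 = π + 2β = 178.4084°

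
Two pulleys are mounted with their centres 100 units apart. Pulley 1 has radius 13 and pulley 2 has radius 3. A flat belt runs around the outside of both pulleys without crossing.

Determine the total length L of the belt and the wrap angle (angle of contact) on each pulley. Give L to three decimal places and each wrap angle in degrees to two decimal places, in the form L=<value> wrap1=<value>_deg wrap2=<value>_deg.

open belt: β = asin((r2−r1)/C) = asin(-10/100) = -5.7392°
wrap1 = π − 2β = 191.4783°
wrap2 = π + 2β = 168.5217°
tangent length = C·cosβ = 99.4987
L = r1·wrap1 + r2·wrap2 + 2·C·cosβ = 13·3.3419 + 3·2.9413 + 2·99.4987 = 251.2663

L=251.266 wrap1=191.48_deg wrap2=168.52_deg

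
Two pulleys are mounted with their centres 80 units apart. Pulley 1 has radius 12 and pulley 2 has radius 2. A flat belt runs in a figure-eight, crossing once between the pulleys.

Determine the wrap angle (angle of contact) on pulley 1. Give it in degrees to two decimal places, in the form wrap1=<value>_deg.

wrap1=200.16_deg

crossed belt: β = asin((r1+r2)/C) = asin(14/80) = 10.0787°
wrap1 = wrap2 = π + 2β = 200.1573°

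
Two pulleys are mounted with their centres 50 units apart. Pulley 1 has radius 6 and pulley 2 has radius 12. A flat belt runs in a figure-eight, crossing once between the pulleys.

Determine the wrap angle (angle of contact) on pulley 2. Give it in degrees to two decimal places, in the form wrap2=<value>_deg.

wrap2=222.20_deg

crossed belt: β = asin((r1+r2)/C) = asin(18/50) = 21.1002°
wrap1 = wrap2 = π + 2β = 222.2004°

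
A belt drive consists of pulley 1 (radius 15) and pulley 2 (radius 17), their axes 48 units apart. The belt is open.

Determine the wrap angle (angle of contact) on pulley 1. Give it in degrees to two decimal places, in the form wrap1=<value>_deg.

wrap1=175.22_deg

open belt: β = asin((r2−r1)/C) = asin(2/48) = 2.3880°
wrap1 = π − 2β = 175.2240°
wrap2 = π + 2β = 184.7760°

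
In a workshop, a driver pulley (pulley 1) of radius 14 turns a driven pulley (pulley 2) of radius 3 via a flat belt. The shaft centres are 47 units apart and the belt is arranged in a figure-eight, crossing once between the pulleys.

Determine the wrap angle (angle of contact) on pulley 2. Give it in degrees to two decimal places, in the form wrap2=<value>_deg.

crossed belt: β = asin((r1+r2)/C) = asin(17/47) = 21.2048°
wrap1 = wrap2 = π + 2β = 222.4095°

wrap2=222.41_deg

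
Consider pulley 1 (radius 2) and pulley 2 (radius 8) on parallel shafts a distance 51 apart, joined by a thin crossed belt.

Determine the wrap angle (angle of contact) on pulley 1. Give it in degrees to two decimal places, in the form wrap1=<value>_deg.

wrap1=202.62_deg

crossed belt: β = asin((r1+r2)/C) = asin(10/51) = 11.3077°
wrap1 = wrap2 = π + 2β = 202.6155°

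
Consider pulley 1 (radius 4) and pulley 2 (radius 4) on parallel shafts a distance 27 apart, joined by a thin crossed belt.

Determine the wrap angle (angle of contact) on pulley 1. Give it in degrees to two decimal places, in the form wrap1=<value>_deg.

crossed belt: β = asin((r1+r2)/C) = asin(8/27) = 17.2353°
wrap1 = wrap2 = π + 2β = 214.4706°

wrap1=214.47_deg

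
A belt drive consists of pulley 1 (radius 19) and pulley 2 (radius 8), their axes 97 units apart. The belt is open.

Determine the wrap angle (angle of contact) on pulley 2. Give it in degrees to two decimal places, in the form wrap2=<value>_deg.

open belt: β = asin((r2−r1)/C) = asin(-11/97) = -6.5115°
wrap1 = π − 2β = 193.0229°
wrap2 = π + 2β = 166.9771°

wrap2=166.98_deg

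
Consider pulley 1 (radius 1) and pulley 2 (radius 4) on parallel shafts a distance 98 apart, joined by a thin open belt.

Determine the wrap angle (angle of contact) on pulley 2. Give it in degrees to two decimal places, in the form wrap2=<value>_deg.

wrap2=183.51_deg

open belt: β = asin((r2−r1)/C) = asin(3/98) = 1.7542°
wrap1 = π − 2β = 176.4915°
wrap2 = π + 2β = 183.5085°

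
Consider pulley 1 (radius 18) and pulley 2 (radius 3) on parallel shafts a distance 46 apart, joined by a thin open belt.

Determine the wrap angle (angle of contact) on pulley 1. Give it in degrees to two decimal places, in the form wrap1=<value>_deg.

open belt: β = asin((r2−r1)/C) = asin(-15/46) = -19.0314°
wrap1 = π − 2β = 218.0629°
wrap2 = π + 2β = 141.9371°

wrap1=218.06_deg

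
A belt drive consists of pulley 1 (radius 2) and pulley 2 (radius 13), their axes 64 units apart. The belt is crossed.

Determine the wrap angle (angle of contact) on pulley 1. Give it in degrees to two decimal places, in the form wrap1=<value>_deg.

wrap1=207.11_deg

crossed belt: β = asin((r1+r2)/C) = asin(15/64) = 13.5548°
wrap1 = wrap2 = π + 2β = 207.1096°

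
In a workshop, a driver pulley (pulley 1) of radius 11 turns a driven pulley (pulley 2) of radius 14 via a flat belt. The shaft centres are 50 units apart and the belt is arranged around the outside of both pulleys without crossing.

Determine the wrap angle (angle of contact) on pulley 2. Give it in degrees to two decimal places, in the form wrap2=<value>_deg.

wrap2=186.88_deg

open belt: β = asin((r2−r1)/C) = asin(3/50) = 3.4398°
wrap1 = π − 2β = 173.1204°
wrap2 = π + 2β = 186.8796°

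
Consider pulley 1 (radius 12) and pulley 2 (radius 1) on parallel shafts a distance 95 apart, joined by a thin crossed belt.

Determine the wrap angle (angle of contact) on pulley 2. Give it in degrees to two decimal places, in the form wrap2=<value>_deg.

crossed belt: β = asin((r1+r2)/C) = asin(13/95) = 7.8652°
wrap1 = wrap2 = π + 2β = 195.7303°

wrap2=195.73_deg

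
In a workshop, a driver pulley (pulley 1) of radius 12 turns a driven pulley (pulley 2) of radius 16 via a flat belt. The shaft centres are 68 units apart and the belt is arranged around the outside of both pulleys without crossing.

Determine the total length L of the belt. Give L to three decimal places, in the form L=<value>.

open belt: β = asin((r2−r1)/C) = asin(4/68) = 3.3723°
wrap1 = π − 2β = 173.2554°
wrap2 = π + 2β = 186.7446°
tangent length = C·cosβ = 67.8823
L = r1·wrap1 + r2·wrap2 + 2·C·cosβ = 12·3.0239 + 16·3.2593 + 2·67.8823 = 224.2000

L=224.200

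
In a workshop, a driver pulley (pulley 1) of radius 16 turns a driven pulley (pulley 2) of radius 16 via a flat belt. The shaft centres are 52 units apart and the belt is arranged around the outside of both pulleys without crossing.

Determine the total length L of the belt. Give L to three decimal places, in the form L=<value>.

open belt: β = asin((r2−r1)/C) = asin(0/52) = 0.0000°
wrap1 = π − 2β = 180.0000°
wrap2 = π + 2β = 180.0000°
tangent length = C·cosβ = 52.0000
L = r1·wrap1 + r2·wrap2 + 2·C·cosβ = 16·3.1416 + 16·3.1416 + 2·52.0000 = 204.5310

L=204.531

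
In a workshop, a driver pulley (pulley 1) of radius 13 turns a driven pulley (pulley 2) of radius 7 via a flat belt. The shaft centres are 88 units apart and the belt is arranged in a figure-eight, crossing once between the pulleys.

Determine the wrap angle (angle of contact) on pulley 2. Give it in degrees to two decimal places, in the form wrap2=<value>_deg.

crossed belt: β = asin((r1+r2)/C) = asin(20/88) = 13.1366°
wrap1 = wrap2 = π + 2β = 206.2731°

wrap2=206.27_deg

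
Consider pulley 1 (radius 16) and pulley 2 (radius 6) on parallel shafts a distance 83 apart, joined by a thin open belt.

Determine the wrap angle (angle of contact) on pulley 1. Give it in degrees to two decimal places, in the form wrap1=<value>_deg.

open belt: β = asin((r2−r1)/C) = asin(-10/83) = -6.9199°
wrap1 = π − 2β = 193.8398°
wrap2 = π + 2β = 166.1602°

wrap1=193.84_deg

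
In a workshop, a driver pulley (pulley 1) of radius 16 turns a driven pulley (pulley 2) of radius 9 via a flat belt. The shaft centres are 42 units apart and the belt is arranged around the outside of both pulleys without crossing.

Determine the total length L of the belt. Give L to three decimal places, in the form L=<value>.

L=163.709

open belt: β = asin((r2−r1)/C) = asin(-7/42) = -9.5941°
wrap1 = π − 2β = 199.1881°
wrap2 = π + 2β = 160.8119°
tangent length = C·cosβ = 41.4126
L = r1·wrap1 + r2·wrap2 + 2·C·cosβ = 16·3.4765 + 9·2.8067 + 2·41.4126 = 163.7092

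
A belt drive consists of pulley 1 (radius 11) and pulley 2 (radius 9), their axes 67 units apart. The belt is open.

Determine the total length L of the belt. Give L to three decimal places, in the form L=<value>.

L=196.892

open belt: β = asin((r2−r1)/C) = asin(-2/67) = -1.7106°
wrap1 = π − 2β = 183.4212°
wrap2 = π + 2β = 176.5788°
tangent length = C·cosβ = 66.9701
L = r1·wrap1 + r2·wrap2 + 2·C·cosβ = 11·3.2013 + 9·3.0819 + 2·66.9701 = 196.8916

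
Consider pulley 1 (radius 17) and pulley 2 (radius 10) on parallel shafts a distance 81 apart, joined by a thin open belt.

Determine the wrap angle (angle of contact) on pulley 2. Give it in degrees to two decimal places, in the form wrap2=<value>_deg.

open belt: β = asin((r2−r1)/C) = asin(-7/81) = -4.9577°
wrap1 = π − 2β = 189.9153°
wrap2 = π + 2β = 170.0847°

wrap2=170.08_deg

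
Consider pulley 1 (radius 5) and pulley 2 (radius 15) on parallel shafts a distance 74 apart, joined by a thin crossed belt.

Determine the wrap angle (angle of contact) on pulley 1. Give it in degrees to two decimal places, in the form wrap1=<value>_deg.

wrap1=211.36_deg

crossed belt: β = asin((r1+r2)/C) = asin(20/74) = 15.6804°
wrap1 = wrap2 = π + 2β = 211.3607°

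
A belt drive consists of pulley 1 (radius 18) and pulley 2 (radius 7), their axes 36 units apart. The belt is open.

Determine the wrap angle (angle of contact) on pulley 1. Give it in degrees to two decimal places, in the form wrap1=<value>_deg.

open belt: β = asin((r2−r1)/C) = asin(-11/36) = -17.7916°
wrap1 = π − 2β = 215.5832°
wrap2 = π + 2β = 144.4168°

wrap1=215.58_deg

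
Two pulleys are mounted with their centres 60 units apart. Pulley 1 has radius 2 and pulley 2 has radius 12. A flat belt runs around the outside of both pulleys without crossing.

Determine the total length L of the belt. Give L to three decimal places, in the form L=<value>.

L=165.653

open belt: β = asin((r2−r1)/C) = asin(10/60) = 9.5941°
wrap1 = π − 2β = 160.8119°
wrap2 = π + 2β = 199.1881°
tangent length = C·cosβ = 59.1608
L = r1·wrap1 + r2·wrap2 + 2·C·cosβ = 2·2.8067 + 12·3.4765 + 2·59.1608 = 165.6529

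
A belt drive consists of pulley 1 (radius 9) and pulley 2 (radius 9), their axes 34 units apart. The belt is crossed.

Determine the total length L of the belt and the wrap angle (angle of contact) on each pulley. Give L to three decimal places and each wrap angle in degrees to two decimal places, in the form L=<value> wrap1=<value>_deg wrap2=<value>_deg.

crossed belt: β = asin((r1+r2)/C) = asin(18/34) = 31.9657°
wrap1 = wrap2 = π + 2β = 243.9314°
tangent length = C·cosβ = 28.8444
L = (r1+r2)·wrap + 2·C·cosβ = 18·4.2574 + 2·28.8444 = 134.3221

L=134.322 wrap1=243.93_deg wrap2=243.93_deg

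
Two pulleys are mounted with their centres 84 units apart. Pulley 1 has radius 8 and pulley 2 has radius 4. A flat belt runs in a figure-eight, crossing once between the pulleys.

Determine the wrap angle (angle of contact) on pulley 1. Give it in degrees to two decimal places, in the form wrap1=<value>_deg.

crossed belt: β = asin((r1+r2)/C) = asin(12/84) = 8.2132°
wrap1 = wrap2 = π + 2β = 196.4264°

wrap1=196.43_deg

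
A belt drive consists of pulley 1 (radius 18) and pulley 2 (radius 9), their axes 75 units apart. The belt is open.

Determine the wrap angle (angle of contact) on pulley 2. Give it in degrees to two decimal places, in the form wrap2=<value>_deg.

wrap2=166.22_deg

open belt: β = asin((r2−r1)/C) = asin(-9/75) = -6.8921°
wrap1 = π − 2β = 193.7842°
wrap2 = π + 2β = 166.2158°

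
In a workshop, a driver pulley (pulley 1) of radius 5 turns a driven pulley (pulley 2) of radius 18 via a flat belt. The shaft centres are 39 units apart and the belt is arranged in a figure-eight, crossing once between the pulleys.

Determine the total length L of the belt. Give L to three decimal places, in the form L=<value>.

L=164.263

crossed belt: β = asin((r1+r2)/C) = asin(23/39) = 36.1388°
wrap1 = wrap2 = π + 2β = 252.2776°
tangent length = C·cosβ = 31.4960
L = (r1+r2)·wrap + 2·C·cosβ = 23·4.4031 + 2·31.4960 = 164.2628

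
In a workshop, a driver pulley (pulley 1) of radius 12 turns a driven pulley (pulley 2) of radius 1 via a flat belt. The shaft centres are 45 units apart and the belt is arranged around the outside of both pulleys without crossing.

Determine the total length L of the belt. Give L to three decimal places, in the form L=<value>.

L=133.543

open belt: β = asin((r2−r1)/C) = asin(-11/45) = -14.1490°
wrap1 = π − 2β = 208.2980°
wrap2 = π + 2β = 151.7020°
tangent length = C·cosβ = 43.6348
L = r1·wrap1 + r2·wrap2 + 2·C·cosβ = 12·3.6355 + 1·2.6477 + 2·43.6348 = 133.5432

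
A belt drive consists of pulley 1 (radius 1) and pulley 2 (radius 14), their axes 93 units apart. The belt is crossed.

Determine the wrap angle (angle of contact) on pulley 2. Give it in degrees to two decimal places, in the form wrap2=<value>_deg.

wrap2=198.56_deg

crossed belt: β = asin((r1+r2)/C) = asin(15/93) = 9.2818°
wrap1 = wrap2 = π + 2β = 198.5636°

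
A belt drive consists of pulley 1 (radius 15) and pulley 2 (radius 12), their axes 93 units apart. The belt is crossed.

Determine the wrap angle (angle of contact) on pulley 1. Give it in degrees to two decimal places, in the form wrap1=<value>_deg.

crossed belt: β = asin((r1+r2)/C) = asin(27/93) = 16.8773°
wrap1 = wrap2 = π + 2β = 213.7545°

wrap1=213.75_deg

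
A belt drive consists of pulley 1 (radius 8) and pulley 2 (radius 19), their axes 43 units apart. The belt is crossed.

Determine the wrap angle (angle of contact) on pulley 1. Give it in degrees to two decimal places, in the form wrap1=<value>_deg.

wrap1=257.79_deg

crossed belt: β = asin((r1+r2)/C) = asin(27/43) = 38.8959°
wrap1 = wrap2 = π + 2β = 257.7917°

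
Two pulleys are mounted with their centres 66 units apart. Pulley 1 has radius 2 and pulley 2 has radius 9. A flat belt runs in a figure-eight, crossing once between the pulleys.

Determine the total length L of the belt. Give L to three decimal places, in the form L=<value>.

crossed belt: β = asin((r1+r2)/C) = asin(11/66) = 9.5941°
wrap1 = wrap2 = π + 2β = 199.1881°
tangent length = C·cosβ = 65.0769
L = (r1+r2)·wrap + 2·C·cosβ = 11·3.4765 + 2·65.0769 = 168.3951

L=168.395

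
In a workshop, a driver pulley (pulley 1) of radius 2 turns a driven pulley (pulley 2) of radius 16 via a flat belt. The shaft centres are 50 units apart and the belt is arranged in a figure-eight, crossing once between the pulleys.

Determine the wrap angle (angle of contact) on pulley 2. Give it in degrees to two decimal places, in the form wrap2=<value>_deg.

crossed belt: β = asin((r1+r2)/C) = asin(18/50) = 21.1002°
wrap1 = wrap2 = π + 2β = 222.2004°

wrap2=222.20_deg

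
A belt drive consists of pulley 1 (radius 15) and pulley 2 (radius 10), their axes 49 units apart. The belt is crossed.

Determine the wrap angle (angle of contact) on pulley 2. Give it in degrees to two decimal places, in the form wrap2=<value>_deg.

crossed belt: β = asin((r1+r2)/C) = asin(25/49) = 30.6774°
wrap1 = wrap2 = π + 2β = 241.3548°

wrap2=241.35_deg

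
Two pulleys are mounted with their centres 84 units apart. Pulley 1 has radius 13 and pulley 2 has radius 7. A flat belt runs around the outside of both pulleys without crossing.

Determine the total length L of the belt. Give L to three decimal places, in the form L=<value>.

open belt: β = asin((r2−r1)/C) = asin(-6/84) = -4.0960°
wrap1 = π − 2β = 188.1921°
wrap2 = π + 2β = 171.8079°
tangent length = C·cosβ = 83.7854
L = r1·wrap1 + r2·wrap2 + 2·C·cosβ = 13·3.2846 + 7·2.9986 + 2·83.7854 = 231.2606

L=231.261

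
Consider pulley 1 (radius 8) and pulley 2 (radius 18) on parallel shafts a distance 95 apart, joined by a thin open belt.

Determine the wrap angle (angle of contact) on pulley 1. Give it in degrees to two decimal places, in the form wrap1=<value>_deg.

wrap1=167.92_deg

open belt: β = asin((r2−r1)/C) = asin(10/95) = 6.0423°
wrap1 = π − 2β = 167.9153°
wrap2 = π + 2β = 192.0847°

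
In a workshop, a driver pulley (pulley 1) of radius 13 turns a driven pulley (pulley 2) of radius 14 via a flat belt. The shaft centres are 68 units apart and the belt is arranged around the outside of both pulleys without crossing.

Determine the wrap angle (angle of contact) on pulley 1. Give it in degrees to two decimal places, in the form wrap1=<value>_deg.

wrap1=178.31_deg

open belt: β = asin((r2−r1)/C) = asin(1/68) = 0.8426°
wrap1 = π − 2β = 178.3148°
wrap2 = π + 2β = 181.6852°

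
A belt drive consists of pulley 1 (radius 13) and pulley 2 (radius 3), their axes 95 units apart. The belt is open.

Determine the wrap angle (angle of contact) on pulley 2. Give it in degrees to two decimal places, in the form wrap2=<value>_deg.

open belt: β = asin((r2−r1)/C) = asin(-10/95) = -6.0423°
wrap1 = π − 2β = 192.0847°
wrap2 = π + 2β = 167.9153°

wrap2=167.92_deg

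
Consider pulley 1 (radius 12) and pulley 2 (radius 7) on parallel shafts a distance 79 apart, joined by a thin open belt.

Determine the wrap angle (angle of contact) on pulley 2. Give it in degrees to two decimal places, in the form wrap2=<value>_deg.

wrap2=172.74_deg

open belt: β = asin((r2−r1)/C) = asin(-5/79) = -3.6287°
wrap1 = π − 2β = 187.2575°
wrap2 = π + 2β = 172.7425°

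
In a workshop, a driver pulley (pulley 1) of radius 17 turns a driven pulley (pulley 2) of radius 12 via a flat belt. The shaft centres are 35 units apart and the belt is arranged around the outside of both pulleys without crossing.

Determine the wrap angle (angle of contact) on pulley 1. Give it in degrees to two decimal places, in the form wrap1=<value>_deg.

open belt: β = asin((r2−r1)/C) = asin(-5/35) = -8.2132°
wrap1 = π − 2β = 196.4264°
wrap2 = π + 2β = 163.5736°

wrap1=196.43_deg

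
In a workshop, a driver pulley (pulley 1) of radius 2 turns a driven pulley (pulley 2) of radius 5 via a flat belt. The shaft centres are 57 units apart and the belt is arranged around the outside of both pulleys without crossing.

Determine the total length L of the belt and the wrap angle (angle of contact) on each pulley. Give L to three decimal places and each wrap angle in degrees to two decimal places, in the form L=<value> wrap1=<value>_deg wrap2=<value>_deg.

L=136.149 wrap1=173.97_deg wrap2=186.03_deg

open belt: β = asin((r2−r1)/C) = asin(3/57) = 3.0170°
wrap1 = π − 2β = 173.9661°
wrap2 = π + 2β = 186.0339°
tangent length = C·cosβ = 56.9210
L = r1·wrap1 + r2·wrap2 + 2·C·cosβ = 2·3.0363 + 5·3.2469 + 2·56.9210 = 136.1491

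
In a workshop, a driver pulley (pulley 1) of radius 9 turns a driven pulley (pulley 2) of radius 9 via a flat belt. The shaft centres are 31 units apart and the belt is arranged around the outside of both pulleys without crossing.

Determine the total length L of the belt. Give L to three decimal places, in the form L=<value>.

L=118.549

open belt: β = asin((r2−r1)/C) = asin(0/31) = 0.0000°
wrap1 = π − 2β = 180.0000°
wrap2 = π + 2β = 180.0000°
tangent length = C·cosβ = 31.0000
L = r1·wrap1 + r2·wrap2 + 2·C·cosβ = 9·3.1416 + 9·3.1416 + 2·31.0000 = 118.5487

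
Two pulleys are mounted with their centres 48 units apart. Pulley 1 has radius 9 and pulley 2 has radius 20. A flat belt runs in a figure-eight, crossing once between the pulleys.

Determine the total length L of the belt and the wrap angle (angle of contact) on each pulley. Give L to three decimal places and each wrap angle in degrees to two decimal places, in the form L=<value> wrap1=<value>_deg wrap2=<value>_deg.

L=205.230 wrap1=254.34_deg wrap2=254.34_deg

crossed belt: β = asin((r1+r2)/C) = asin(29/48) = 37.1689°
wrap1 = wrap2 = π + 2β = 254.3378°
tangent length = C·cosβ = 38.2492
L = (r1+r2)·wrap + 2·C·cosβ = 29·4.4390 + 2·38.2492 = 205.2303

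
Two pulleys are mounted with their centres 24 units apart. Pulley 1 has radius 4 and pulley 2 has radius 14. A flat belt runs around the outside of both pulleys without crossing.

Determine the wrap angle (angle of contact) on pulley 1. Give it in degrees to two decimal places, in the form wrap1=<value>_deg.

wrap1=130.75_deg

open belt: β = asin((r2−r1)/C) = asin(10/24) = 24.6243°
wrap1 = π − 2β = 130.7514°
wrap2 = π + 2β = 229.2486°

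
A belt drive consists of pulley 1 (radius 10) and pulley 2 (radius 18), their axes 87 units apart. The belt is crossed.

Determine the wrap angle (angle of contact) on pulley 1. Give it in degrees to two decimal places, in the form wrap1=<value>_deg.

wrap1=217.55_deg

crossed belt: β = asin((r1+r2)/C) = asin(28/87) = 18.7742°
wrap1 = wrap2 = π + 2β = 217.5484°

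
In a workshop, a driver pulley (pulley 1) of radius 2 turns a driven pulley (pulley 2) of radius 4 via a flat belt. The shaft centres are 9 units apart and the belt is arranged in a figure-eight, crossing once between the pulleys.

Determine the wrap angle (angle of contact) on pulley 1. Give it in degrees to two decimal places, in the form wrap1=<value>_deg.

wrap1=263.62_deg

crossed belt: β = asin((r1+r2)/C) = asin(6/9) = 41.8103°
wrap1 = wrap2 = π + 2β = 263.6206°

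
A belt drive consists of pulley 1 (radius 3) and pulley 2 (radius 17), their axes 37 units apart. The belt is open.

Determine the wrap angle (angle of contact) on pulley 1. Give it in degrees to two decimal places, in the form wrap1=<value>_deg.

open belt: β = asin((r2−r1)/C) = asin(14/37) = 22.2333°
wrap1 = π − 2β = 135.5335°
wrap2 = π + 2β = 224.4665°

wrap1=135.53_deg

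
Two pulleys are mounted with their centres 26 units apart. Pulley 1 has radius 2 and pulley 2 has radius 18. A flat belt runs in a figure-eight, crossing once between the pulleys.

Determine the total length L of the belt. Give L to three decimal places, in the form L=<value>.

crossed belt: β = asin((r1+r2)/C) = asin(20/26) = 50.2849°
wrap1 = wrap2 = π + 2β = 280.5697°
tangent length = C·cosβ = 16.6132
L = (r1+r2)·wrap + 2·C·cosβ = 20·4.8969 + 2·16.6132 = 131.1638

L=131.164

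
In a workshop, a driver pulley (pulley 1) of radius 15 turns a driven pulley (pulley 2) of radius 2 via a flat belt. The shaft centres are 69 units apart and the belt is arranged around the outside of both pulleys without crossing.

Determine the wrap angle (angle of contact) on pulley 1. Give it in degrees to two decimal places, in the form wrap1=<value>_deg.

open belt: β = asin((r2−r1)/C) = asin(-13/69) = -10.8598°
wrap1 = π − 2β = 201.7195°
wrap2 = π + 2β = 158.2805°

wrap1=201.72_deg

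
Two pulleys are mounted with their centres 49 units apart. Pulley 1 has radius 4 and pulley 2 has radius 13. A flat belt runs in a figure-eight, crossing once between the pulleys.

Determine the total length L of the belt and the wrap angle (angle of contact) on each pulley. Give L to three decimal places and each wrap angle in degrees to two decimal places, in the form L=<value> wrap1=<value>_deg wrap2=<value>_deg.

L=157.366 wrap1=220.60_deg wrap2=220.60_deg

crossed belt: β = asin((r1+r2)/C) = asin(17/49) = 20.3002°
wrap1 = wrap2 = π + 2β = 220.6004°
tangent length = C·cosβ = 45.9565
L = (r1+r2)·wrap + 2·C·cosβ = 17·3.8502 + 2·45.9565 = 157.3665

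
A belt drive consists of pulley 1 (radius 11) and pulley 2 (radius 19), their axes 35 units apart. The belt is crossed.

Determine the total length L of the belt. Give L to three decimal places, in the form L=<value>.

L=192.085

crossed belt: β = asin((r1+r2)/C) = asin(30/35) = 58.9973°
wrap1 = wrap2 = π + 2β = 297.9946°
tangent length = C·cosβ = 18.0278
L = (r1+r2)·wrap + 2·C·cosβ = 30·5.2010 + 2·18.0278 = 192.0851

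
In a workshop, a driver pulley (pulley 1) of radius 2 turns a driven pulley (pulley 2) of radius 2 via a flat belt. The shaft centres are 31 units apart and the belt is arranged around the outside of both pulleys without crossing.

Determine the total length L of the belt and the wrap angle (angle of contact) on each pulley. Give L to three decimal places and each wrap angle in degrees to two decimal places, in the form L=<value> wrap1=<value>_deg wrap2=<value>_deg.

open belt: β = asin((r2−r1)/C) = asin(0/31) = 0.0000°
wrap1 = π − 2β = 180.0000°
wrap2 = π + 2β = 180.0000°
tangent length = C·cosβ = 31.0000
L = r1·wrap1 + r2·wrap2 + 2·C·cosβ = 2·3.1416 + 2·3.1416 + 2·31.0000 = 74.5664

L=74.566 wrap1=180.00_deg wrap2=180.00_deg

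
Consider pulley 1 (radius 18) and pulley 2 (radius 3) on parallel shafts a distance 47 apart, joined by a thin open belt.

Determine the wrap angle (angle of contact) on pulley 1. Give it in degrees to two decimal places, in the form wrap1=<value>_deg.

wrap1=217.22_deg

open belt: β = asin((r2−r1)/C) = asin(-15/47) = -18.6115°
wrap1 = π − 2β = 217.2229°
wrap2 = π + 2β = 142.7771°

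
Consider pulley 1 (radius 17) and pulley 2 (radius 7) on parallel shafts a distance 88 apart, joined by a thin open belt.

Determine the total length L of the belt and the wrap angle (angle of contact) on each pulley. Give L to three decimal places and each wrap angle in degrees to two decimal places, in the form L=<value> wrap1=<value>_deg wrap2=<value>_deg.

open belt: β = asin((r2−r1)/C) = asin(-10/88) = -6.5250°
wrap1 = π − 2β = 193.0500°
wrap2 = π + 2β = 166.9500°
tangent length = C·cosβ = 87.4300
L = r1·wrap1 + r2·wrap2 + 2·C·cosβ = 17·3.3694 + 7·2.9138 + 2·87.4300 = 252.5358

L=252.536 wrap1=193.05_deg wrap2=166.95_deg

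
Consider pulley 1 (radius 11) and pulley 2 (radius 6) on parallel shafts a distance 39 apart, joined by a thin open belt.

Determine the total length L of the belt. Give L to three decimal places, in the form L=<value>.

open belt: β = asin((r2−r1)/C) = asin(-5/39) = -7.3659°
wrap1 = π − 2β = 194.7318°
wrap2 = π + 2β = 165.2682°
tangent length = C·cosβ = 38.6782
L = r1·wrap1 + r2·wrap2 + 2·C·cosβ = 11·3.3987 + 6·2.8845 + 2·38.6782 = 132.0490

L=132.049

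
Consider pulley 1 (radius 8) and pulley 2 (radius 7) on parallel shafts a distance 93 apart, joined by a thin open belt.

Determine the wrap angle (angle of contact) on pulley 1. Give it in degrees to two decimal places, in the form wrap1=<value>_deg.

open belt: β = asin((r2−r1)/C) = asin(-1/93) = -0.6161°
wrap1 = π − 2β = 181.2322°
wrap2 = π + 2β = 178.7678°

wrap1=181.23_deg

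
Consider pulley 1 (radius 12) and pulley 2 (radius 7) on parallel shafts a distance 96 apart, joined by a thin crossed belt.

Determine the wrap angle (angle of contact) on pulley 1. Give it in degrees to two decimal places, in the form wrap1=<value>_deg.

wrap1=202.83_deg

crossed belt: β = asin((r1+r2)/C) = asin(19/96) = 11.4152°
wrap1 = wrap2 = π + 2β = 202.8303°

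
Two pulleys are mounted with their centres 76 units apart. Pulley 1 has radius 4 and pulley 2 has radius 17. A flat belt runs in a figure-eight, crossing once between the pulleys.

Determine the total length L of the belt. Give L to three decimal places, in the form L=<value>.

L=223.814

crossed belt: β = asin((r1+r2)/C) = asin(21/76) = 16.0404°
wrap1 = wrap2 = π + 2β = 212.0809°
tangent length = C·cosβ = 73.0411
L = (r1+r2)·wrap + 2·C·cosβ = 21·3.7015 + 2·73.0411 = 223.8139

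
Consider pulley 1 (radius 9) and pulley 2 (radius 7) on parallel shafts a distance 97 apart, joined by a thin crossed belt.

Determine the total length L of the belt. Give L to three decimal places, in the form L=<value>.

L=246.911

crossed belt: β = asin((r1+r2)/C) = asin(16/97) = 9.4942°
wrap1 = wrap2 = π + 2β = 198.9885°
tangent length = C·cosβ = 95.6713
L = (r1+r2)·wrap + 2·C·cosβ = 16·3.4730 + 2·95.6713 = 246.9107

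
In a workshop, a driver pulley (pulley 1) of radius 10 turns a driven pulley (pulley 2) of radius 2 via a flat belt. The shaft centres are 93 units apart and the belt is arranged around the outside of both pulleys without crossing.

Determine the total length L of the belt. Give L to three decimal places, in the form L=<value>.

open belt: β = asin((r2−r1)/C) = asin(-8/93) = -4.9348°
wrap1 = π − 2β = 189.8695°
wrap2 = π + 2β = 170.1305°
tangent length = C·cosβ = 92.6553
L = r1·wrap1 + r2·wrap2 + 2·C·cosβ = 10·3.3138 + 2·2.9693 + 2·92.6553 = 224.3877

L=224.388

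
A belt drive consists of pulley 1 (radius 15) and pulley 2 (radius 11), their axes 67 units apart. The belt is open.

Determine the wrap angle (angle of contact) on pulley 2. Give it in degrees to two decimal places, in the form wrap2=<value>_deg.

wrap2=173.15_deg

open belt: β = asin((r2−r1)/C) = asin(-4/67) = -3.4227°
wrap1 = π − 2β = 186.8454°
wrap2 = π + 2β = 173.1546°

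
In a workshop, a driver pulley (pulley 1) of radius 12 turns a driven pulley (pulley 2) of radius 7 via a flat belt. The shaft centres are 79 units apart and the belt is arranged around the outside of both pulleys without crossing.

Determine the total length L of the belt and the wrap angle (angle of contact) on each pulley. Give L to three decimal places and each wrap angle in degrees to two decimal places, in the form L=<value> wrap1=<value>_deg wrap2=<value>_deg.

open belt: β = asin((r2−r1)/C) = asin(-5/79) = -3.6287°
wrap1 = π − 2β = 187.2575°
wrap2 = π + 2β = 172.7425°
tangent length = C·cosβ = 78.8416
L = r1·wrap1 + r2·wrap2 + 2·C·cosβ = 12·3.2683 + 7·3.0149 + 2·78.8416 = 218.0068

L=218.007 wrap1=187.26_deg wrap2=172.74_deg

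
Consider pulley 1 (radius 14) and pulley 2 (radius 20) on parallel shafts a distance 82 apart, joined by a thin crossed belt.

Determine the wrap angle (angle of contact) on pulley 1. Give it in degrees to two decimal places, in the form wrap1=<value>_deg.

wrap1=228.99_deg

crossed belt: β = asin((r1+r2)/C) = asin(34/82) = 24.4963°
wrap1 = wrap2 = π + 2β = 228.9926°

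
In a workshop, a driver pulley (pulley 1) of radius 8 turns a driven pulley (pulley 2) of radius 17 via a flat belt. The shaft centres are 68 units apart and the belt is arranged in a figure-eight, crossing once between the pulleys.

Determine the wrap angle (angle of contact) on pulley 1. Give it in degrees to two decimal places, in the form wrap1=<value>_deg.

crossed belt: β = asin((r1+r2)/C) = asin(25/68) = 21.5706°
wrap1 = wrap2 = π + 2β = 223.1412°

wrap1=223.14_deg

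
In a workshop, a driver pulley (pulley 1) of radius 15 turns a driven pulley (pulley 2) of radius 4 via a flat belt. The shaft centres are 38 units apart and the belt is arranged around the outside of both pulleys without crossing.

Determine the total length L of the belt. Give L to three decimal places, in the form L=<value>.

open belt: β = asin((r2−r1)/C) = asin(-11/38) = -16.8264°
wrap1 = π − 2β = 213.6529°
wrap2 = π + 2β = 146.3471°
tangent length = C·cosβ = 36.3731
L = r1·wrap1 + r2·wrap2 + 2·C·cosβ = 15·3.7289 + 4·2.5542 + 2·36.3731 = 138.8973

L=138.897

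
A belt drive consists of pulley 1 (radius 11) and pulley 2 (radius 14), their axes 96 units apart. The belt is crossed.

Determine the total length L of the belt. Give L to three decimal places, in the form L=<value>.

crossed belt: β = asin((r1+r2)/C) = asin(25/96) = 15.0948°
wrap1 = wrap2 = π + 2β = 210.1896°
tangent length = C·cosβ = 92.6876
L = (r1+r2)·wrap + 2·C·cosβ = 25·3.6685 + 2·92.6876 = 277.0878

L=277.088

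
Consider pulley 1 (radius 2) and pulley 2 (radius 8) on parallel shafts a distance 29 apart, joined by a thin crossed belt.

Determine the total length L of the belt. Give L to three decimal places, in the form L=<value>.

crossed belt: β = asin((r1+r2)/C) = asin(10/29) = 20.1713°
wrap1 = wrap2 = π + 2β = 220.3425°
tangent length = C·cosβ = 27.2213
L = (r1+r2)·wrap + 2·C·cosβ = 10·3.8457 + 2·27.2213 = 92.8997

L=92.900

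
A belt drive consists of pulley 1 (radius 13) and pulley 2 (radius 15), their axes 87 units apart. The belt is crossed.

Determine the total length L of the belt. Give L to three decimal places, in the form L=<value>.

crossed belt: β = asin((r1+r2)/C) = asin(28/87) = 18.7742°
wrap1 = wrap2 = π + 2β = 217.5484°
tangent length = C·cosβ = 82.3711
L = (r1+r2)·wrap + 2·C·cosβ = 28·3.7969 + 2·82.3711 = 271.0564

L=271.056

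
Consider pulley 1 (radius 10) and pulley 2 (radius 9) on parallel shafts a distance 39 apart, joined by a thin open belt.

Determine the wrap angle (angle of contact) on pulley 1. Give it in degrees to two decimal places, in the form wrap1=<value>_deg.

open belt: β = asin((r2−r1)/C) = asin(-1/39) = -1.4693°
wrap1 = π − 2β = 182.9386°
wrap2 = π + 2β = 177.0614°

wrap1=182.94_deg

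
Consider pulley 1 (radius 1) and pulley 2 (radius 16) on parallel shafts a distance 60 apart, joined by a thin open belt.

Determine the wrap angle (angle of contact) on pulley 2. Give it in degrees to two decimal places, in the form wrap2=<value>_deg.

wrap2=208.96_deg

open belt: β = asin((r2−r1)/C) = asin(15/60) = 14.4775°
wrap1 = π − 2β = 151.0450°
wrap2 = π + 2β = 208.9550°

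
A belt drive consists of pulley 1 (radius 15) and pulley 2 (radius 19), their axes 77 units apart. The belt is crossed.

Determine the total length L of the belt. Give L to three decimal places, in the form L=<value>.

L=276.087

crossed belt: β = asin((r1+r2)/C) = asin(34/77) = 26.2034°
wrap1 = wrap2 = π + 2β = 232.4067°
tangent length = C·cosβ = 69.0869
L = (r1+r2)·wrap + 2·C·cosβ = 34·4.0563 + 2·69.0869 = 276.0867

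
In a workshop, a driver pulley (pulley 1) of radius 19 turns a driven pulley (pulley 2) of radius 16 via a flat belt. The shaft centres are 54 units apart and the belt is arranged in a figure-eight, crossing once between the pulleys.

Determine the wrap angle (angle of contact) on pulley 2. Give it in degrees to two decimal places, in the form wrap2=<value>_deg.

wrap2=260.80_deg

crossed belt: β = asin((r1+r2)/C) = asin(35/54) = 40.4021°
wrap1 = wrap2 = π + 2β = 260.8043°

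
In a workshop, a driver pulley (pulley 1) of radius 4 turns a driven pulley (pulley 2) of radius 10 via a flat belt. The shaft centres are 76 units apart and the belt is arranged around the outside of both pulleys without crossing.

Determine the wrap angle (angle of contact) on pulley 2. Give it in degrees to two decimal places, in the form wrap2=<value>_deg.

open belt: β = asin((r2−r1)/C) = asin(6/76) = 4.5281°
wrap1 = π − 2β = 170.9439°
wrap2 = π + 2β = 189.0561°

wrap2=189.06_deg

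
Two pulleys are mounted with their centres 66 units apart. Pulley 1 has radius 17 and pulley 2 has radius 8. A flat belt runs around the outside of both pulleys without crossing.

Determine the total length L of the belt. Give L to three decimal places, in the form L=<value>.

L=211.769

open belt: β = asin((r2−r1)/C) = asin(-9/66) = -7.8375°
wrap1 = π − 2β = 195.6750°
wrap2 = π + 2β = 164.3250°
tangent length = C·cosβ = 65.3835
L = r1·wrap1 + r2·wrap2 + 2·C·cosβ = 17·3.4152 + 8·2.8680 + 2·65.3835 = 211.7690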